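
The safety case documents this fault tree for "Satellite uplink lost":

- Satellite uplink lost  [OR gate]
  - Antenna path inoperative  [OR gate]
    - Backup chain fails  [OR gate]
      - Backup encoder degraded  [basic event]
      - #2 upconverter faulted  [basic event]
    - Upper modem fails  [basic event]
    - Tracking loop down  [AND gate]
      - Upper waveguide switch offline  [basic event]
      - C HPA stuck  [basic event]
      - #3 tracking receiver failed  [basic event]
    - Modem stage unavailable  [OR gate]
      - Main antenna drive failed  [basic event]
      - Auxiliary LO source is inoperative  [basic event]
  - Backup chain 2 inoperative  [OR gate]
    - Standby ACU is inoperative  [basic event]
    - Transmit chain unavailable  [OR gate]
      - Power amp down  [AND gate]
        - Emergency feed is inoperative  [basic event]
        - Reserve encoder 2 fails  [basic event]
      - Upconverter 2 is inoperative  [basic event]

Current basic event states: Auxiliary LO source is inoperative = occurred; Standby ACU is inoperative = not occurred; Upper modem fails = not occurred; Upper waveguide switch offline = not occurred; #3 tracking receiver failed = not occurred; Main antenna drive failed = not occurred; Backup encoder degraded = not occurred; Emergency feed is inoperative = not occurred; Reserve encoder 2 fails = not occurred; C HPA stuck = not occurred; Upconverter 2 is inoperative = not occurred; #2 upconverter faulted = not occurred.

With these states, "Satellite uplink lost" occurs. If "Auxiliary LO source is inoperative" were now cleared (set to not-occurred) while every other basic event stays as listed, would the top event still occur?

Counterfactual: set "Auxiliary LO source is inoperative" to not occurred.
Backup chain fails [OR]: Backup encoder degraded=not, #2 upconverter faulted=not → no input occurs → does not occur.
Tracking loop down [AND]: Upper waveguide switch offline=not, C HPA stuck=not, #3 tracking receiver failed=not → not all inputs occur → does not occur.
Modem stage unavailable [OR]: Main antenna drive failed=not, Auxiliary LO source is inoperative=not → no input occurs → does not occur.
Antenna path inoperative [OR]: Backup chain fails=not, Upper modem fails=not, Tracking loop down=not, Modem stage unavailable=not → no input occurs → does not occur.
Power amp down [AND]: Emergency feed is inoperative=not, Reserve encoder 2 fails=not → not all inputs occur → does not occur.
Transmit chain unavailable [OR]: Power amp down=not, Upconverter 2 is inoperative=not → no input occurs → does not occur.
Backup chain 2 inoperative [OR]: Standby ACU is inoperative=not, Transmit chain unavailable=not → no input occurs → does not occur.
Satellite uplink lost [OR]: Antenna path inoperative=not, Backup chain 2 inoperative=not → no input occurs → does not occur.

No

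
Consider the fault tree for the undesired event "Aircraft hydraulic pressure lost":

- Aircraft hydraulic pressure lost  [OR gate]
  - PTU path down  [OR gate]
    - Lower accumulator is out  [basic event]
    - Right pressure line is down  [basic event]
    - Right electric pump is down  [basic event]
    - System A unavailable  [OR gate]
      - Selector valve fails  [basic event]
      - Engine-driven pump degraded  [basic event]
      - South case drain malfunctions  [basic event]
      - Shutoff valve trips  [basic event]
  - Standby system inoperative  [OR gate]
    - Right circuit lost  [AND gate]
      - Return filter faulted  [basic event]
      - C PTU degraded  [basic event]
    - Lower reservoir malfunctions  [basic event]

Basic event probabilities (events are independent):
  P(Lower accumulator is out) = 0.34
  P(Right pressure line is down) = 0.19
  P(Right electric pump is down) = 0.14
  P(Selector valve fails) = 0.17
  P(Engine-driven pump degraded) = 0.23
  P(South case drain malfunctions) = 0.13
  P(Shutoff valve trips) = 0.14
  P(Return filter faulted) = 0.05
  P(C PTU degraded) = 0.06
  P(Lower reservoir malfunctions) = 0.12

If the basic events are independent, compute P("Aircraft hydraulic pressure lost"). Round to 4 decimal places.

0.8071

P(System A unavailable) [OR] = 1 − (1−0.17) × (1−0.23) × (1−0.13) × (1−0.14) = 0.521825
P(PTU path down) [OR] = 1 − (1−0.34) × (1−0.19) × (1−0.14) × (1−0.521825) = 0.780156
P(Right circuit lost) [AND] = 0.05 × 0.06 = 0.003000
P(Standby system inoperative) [OR] = 1 − (1−0.003000) × (1−0.12) = 0.122640
P(Aircraft hydraulic pressure lost) [OR] = 1 − (1−0.780156) × (1−0.122640) = 0.807118
Rounded to 4 decimal places: P(Aircraft hydraulic pressure lost) ≈ 0.8071.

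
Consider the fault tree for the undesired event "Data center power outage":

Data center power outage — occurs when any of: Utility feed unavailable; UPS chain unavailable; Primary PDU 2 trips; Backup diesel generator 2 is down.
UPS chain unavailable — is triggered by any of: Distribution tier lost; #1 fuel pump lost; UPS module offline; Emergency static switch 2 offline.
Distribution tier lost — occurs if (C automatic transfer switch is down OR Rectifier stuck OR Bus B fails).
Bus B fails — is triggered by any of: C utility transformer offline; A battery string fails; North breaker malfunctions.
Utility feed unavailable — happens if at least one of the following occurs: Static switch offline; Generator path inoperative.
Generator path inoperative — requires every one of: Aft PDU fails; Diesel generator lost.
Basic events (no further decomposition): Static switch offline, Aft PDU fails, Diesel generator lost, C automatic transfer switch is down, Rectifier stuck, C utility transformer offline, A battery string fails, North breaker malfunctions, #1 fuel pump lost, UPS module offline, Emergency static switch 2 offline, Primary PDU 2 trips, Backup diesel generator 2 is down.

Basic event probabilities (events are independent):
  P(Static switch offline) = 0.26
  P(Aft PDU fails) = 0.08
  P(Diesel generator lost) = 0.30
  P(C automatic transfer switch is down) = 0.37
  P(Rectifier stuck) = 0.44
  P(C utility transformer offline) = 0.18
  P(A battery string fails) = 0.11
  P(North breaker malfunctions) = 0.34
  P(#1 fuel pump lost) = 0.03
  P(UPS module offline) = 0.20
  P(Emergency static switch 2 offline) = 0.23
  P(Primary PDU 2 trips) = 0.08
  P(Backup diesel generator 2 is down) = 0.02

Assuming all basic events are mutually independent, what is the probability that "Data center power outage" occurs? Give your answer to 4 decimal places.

P(Generator path inoperative) [AND] = 0.08 × 0.30 = 0.024000
P(Utility feed unavailable) [OR] = 1 − (1−0.26) × (1−0.024000) = 0.277760
P(Bus B fails) [OR] = 1 − (1−0.18) × (1−0.11) × (1−0.34) = 0.518332
P(Distribution tier lost) [OR] = 1 − (1−0.37) × (1−0.44) × (1−0.518332) = 0.830068
P(UPS chain unavailable) [OR] = 1 − (1−0.830068) × (1−0.03) × (1−0.20) × (1−0.23) = 0.898462
P(Data center power outage) [OR] = 1 − (1−0.277760) × (1−0.898462) × (1−0.08) × (1−0.02) = 0.933881
Rounded to 4 decimal places: P(Data center power outage) ≈ 0.9339.

0.9339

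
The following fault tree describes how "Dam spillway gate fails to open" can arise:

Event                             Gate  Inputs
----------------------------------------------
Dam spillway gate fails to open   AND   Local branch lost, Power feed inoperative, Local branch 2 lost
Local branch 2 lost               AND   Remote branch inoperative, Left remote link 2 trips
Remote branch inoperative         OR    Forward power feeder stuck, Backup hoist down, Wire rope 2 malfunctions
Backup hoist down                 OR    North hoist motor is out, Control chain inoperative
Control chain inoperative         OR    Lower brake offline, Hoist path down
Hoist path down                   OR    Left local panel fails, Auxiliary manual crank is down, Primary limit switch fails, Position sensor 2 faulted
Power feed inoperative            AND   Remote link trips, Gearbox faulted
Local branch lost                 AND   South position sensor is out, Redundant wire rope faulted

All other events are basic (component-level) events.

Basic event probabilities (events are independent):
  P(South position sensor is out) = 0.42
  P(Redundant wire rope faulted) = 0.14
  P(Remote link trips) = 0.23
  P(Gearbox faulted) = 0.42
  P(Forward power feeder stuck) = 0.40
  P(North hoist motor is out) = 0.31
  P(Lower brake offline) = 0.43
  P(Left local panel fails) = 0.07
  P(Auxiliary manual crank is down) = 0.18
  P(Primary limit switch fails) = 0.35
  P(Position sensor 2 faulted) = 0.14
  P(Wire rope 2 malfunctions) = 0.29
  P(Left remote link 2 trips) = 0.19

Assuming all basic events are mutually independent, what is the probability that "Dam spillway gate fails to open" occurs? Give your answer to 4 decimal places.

P(Local branch lost) [AND] = 0.42 × 0.14 = 0.058800
P(Power feed inoperative) [AND] = 0.23 × 0.42 = 0.096600
P(Hoist path down) [OR] = 1 − (1−0.07) × (1−0.18) × (1−0.35) × (1−0.14) = 0.573707
P(Control chain inoperative) [OR] = 1 − (1−0.43) × (1−0.573707) = 0.757013
P(Backup hoist down) [OR] = 1 − (1−0.31) × (1−0.757013) = 0.832339
P(Remote branch inoperative) [OR] = 1 − (1−0.40) × (1−0.832339) × (1−0.29) = 0.928576
P(Local branch 2 lost) [AND] = 0.928576 × 0.19 = 0.176429
P(Dam spillway gate fails to open) [AND] = 0.058800 × 0.096600 × 0.176429 = 0.001002
Rounded to 4 decimal places: P(Dam spillway gate fails to open) ≈ 0.0010.

0.0010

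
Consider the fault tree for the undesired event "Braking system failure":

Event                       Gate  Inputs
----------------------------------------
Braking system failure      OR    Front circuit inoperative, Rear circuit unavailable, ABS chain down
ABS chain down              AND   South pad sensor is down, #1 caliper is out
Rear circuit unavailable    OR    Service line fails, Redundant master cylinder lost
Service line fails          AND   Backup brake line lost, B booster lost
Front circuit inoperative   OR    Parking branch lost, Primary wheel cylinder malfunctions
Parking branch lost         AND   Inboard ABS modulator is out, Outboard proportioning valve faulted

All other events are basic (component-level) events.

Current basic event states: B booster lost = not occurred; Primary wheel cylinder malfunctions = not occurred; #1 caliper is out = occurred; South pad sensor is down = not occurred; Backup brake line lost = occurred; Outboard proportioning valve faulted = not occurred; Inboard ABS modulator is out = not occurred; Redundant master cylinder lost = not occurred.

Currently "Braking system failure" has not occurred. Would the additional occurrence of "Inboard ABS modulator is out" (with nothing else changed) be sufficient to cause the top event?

Counterfactual: set "Inboard ABS modulator is out" to occurred.
Parking branch lost [AND]: Inboard ABS modulator is out=occurs, Outboard proportioning valve faulted=not → not all inputs occur → does not occur.
Front circuit inoperative [OR]: Parking branch lost=not, Primary wheel cylinder malfunctions=not → no input occurs → does not occur.
Service line fails [AND]: Backup brake line lost=occurs, B booster lost=not → not all inputs occur → does not occur.
Rear circuit unavailable [OR]: Service line fails=not, Redundant master cylinder lost=not → no input occurs → does not occur.
ABS chain down [AND]: South pad sensor is down=not, #1 caliper is out=occurs → not all inputs occur → does not occur.
Braking system failure [OR]: Front circuit inoperative=not, Rear circuit unavailable=not, ABS chain down=not → no input occurs → does not occur.

No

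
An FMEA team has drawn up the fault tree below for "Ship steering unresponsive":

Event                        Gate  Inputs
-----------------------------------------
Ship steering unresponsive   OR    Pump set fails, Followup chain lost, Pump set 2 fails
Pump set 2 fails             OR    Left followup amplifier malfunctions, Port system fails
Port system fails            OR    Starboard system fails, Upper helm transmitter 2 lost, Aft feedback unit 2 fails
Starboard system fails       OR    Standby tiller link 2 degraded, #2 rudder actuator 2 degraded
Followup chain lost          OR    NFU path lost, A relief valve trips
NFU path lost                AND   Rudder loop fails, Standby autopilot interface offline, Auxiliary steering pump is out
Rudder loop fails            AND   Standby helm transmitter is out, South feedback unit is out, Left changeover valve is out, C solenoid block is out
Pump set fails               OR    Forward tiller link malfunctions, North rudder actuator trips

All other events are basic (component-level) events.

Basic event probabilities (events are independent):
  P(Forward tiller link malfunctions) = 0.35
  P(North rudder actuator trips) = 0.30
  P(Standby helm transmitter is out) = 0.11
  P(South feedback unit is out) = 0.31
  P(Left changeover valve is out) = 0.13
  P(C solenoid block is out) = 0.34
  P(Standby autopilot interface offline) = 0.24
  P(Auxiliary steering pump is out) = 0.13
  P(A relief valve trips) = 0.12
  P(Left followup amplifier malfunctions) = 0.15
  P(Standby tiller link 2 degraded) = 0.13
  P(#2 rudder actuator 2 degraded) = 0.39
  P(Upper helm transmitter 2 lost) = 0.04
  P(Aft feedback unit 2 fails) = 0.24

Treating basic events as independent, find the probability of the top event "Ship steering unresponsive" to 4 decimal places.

P(Pump set fails) [OR] = 1 − (1−0.35) × (1−0.30) = 0.545000
P(Rudder loop fails) [AND] = 0.11 × 0.31 × 0.13 × 0.34 = 0.001507
P(NFU path lost) [AND] = 0.001507 × 0.24 × 0.13 = 0.000047
P(Followup chain lost) [OR] = 1 − (1−0.000047) × (1−0.12) = 0.120041
P(Starboard system fails) [OR] = 1 − (1−0.13) × (1−0.39) = 0.469300
P(Port system fails) [OR] = 1 − (1−0.469300) × (1−0.04) × (1−0.24) = 0.612801
P(Pump set 2 fails) [OR] = 1 − (1−0.15) × (1−0.612801) = 0.670881
P(Ship steering unresponsive) [OR] = 1 − (1−0.545000) × (1−0.120041) × (1−0.670881) = 0.868227
Rounded to 4 decimal places: P(Ship steering unresponsive) ≈ 0.8682.

0.8682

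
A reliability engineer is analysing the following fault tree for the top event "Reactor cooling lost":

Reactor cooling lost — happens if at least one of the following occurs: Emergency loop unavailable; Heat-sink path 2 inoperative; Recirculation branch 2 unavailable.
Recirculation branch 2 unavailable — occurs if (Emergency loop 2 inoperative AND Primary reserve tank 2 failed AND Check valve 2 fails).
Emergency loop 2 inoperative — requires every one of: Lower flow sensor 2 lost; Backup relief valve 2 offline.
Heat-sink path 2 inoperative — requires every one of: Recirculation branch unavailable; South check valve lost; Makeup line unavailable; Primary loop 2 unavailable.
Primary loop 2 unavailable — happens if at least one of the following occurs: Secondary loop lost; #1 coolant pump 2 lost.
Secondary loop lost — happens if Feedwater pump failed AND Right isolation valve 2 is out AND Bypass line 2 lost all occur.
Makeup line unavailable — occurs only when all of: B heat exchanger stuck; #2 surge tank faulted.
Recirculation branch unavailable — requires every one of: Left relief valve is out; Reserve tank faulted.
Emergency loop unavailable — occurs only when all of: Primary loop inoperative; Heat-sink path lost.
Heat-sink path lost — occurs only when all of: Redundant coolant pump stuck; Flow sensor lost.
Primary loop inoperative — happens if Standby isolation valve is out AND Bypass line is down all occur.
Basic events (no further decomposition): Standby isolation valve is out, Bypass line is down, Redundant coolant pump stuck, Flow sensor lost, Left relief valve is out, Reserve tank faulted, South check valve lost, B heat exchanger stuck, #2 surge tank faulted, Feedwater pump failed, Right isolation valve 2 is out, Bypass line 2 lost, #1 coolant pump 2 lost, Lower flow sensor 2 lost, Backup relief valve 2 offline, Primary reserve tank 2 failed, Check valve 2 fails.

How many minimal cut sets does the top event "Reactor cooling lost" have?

Primary loop inoperative [AND]: one cut set from each child combined → 1 × 1 = 1 cut set(s).
Heat-sink path lost [AND]: one cut set from each child combined → 1 × 1 = 1 cut set(s).
Emergency loop unavailable [AND]: one cut set from each child combined → 1 × 1 = 1 cut set(s).
Recirculation branch unavailable [AND]: one cut set from each child combined → 1 × 1 = 1 cut set(s).
Makeup line unavailable [AND]: one cut set from each child combined → 1 × 1 = 1 cut set(s).
Secondary loop lost [AND]: one cut set from each child combined → 1 × 1 × 1 = 1 cut set(s).
Primary loop 2 unavailable [OR]: union of children's cut sets → 2 cut set(s).
Heat-sink path 2 inoperative [AND]: one cut set from each child combined → 1 × 1 × 1 × 2 = 2 cut set(s).
Emergency loop 2 inoperative [AND]: one cut set from each child combined → 1 × 1 = 1 cut set(s).
Recirculation branch 2 unavailable [AND]: one cut set from each child combined → 1 × 1 × 1 = 1 cut set(s).
Reactor cooling lost [OR]: union of children's cut sets → 4 cut set(s).
Minimal cut sets: {Bypass line is down, Flow sensor lost, Redundant coolant pump stuck, Standby isolation valve is out}; {#2 surge tank faulted, B heat exchanger stuck, Bypass line 2 lost, Feedwater pump failed, Left relief valve is out, Reserve tank faulted, Right isolation valve 2 is out, South check valve lost}; {#1 coolant pump 2 lost, #2 surge tank faulted, B heat exchanger stuck, Left relief valve is out, Reserve tank faulted, South check valve lost}; {Backup relief valve 2 offline, Check valve 2 fails, Lower flow sensor 2 lost, Primary reserve tank 2 failed}.

4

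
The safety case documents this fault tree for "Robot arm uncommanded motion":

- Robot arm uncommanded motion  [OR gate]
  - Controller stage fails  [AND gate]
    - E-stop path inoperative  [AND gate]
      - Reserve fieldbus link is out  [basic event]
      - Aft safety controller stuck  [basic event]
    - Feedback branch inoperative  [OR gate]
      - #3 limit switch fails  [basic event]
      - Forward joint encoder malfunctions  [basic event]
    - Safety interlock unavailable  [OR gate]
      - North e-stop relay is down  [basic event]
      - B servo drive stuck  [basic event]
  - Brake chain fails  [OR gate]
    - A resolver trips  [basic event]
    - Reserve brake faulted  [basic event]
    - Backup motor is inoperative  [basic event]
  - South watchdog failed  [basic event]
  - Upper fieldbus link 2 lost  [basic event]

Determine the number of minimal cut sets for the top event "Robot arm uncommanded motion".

9

E-stop path inoperative [AND]: one cut set from each child combined → 1 × 1 = 1 cut set(s).
Feedback branch inoperative [OR]: union of children's cut sets → 2 cut set(s).
Safety interlock unavailable [OR]: union of children's cut sets → 2 cut set(s).
Controller stage fails [AND]: one cut set from each child combined → 1 × 2 × 2 = 4 cut set(s).
Brake chain fails [OR]: union of children's cut sets → 3 cut set(s).
Robot arm uncommanded motion [OR]: union of children's cut sets → 9 cut set(s).
Minimal cut sets: {#3 limit switch fails, Aft safety controller stuck, North e-stop relay is down, Reserve fieldbus link is out}; {#3 limit switch fails, Aft safety controller stuck, B servo drive stuck, Reserve fieldbus link is out}; {Aft safety controller stuck, Forward joint encoder malfunctions, North e-stop relay is down, Reserve fieldbus link is out}; {Aft safety controller stuck, B servo drive stuck, Forward joint encoder malfunctions, Reserve fieldbus link is out}; {A resolver trips}; {Reserve brake faulted}; {Backup motor is inoperative}; {South watchdog failed}; {Upper fieldbus link 2 lost}.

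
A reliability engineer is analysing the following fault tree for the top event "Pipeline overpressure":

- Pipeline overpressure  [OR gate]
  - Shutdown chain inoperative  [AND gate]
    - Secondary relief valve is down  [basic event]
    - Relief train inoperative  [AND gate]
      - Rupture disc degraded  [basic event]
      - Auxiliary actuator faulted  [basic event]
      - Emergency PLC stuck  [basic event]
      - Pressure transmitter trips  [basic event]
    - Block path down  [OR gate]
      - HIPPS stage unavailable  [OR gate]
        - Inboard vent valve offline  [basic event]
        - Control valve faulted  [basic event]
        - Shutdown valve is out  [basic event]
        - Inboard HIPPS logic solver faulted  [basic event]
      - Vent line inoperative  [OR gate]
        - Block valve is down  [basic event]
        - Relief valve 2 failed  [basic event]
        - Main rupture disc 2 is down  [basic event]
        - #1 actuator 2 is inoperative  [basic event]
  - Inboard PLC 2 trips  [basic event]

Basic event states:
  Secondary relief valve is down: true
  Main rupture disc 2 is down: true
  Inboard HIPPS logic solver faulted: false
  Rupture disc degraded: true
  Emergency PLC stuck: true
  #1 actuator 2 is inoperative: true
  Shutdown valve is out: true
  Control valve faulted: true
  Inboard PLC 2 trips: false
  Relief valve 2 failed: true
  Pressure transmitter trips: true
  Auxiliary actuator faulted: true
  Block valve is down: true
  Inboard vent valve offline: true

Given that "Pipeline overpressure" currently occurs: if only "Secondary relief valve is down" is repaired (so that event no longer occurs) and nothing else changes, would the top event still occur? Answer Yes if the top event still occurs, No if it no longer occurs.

Counterfactual: set "Secondary relief valve is down" to not occurred.
Relief train inoperative [AND]: Rupture disc degraded=occurs, Auxiliary actuator faulted=occurs, Emergency PLC stuck=occurs, Pressure transmitter trips=occurs → all inputs occur → occurs.
HIPPS stage unavailable [OR]: Inboard vent valve offline=occurs, Control valve faulted=occurs, Shutdown valve is out=occurs, Inboard HIPPS logic solver faulted=not → at least one input occurs → occurs.
Vent line inoperative [OR]: Block valve is down=occurs, Relief valve 2 failed=occurs, Main rupture disc 2 is down=occurs, #1 actuator 2 is inoperative=occurs → at least one input occurs → occurs.
Block path down [OR]: HIPPS stage unavailable=occurs, Vent line inoperative=occurs → at least one input occurs → occurs.
Shutdown chain inoperative [AND]: Secondary relief valve is down=not, Relief train inoperative=occurs, Block path down=occurs → not all inputs occur → does not occur.
Pipeline overpressure [OR]: Shutdown chain inoperative=not, Inboard PLC 2 trips=not → no input occurs → does not occur.

No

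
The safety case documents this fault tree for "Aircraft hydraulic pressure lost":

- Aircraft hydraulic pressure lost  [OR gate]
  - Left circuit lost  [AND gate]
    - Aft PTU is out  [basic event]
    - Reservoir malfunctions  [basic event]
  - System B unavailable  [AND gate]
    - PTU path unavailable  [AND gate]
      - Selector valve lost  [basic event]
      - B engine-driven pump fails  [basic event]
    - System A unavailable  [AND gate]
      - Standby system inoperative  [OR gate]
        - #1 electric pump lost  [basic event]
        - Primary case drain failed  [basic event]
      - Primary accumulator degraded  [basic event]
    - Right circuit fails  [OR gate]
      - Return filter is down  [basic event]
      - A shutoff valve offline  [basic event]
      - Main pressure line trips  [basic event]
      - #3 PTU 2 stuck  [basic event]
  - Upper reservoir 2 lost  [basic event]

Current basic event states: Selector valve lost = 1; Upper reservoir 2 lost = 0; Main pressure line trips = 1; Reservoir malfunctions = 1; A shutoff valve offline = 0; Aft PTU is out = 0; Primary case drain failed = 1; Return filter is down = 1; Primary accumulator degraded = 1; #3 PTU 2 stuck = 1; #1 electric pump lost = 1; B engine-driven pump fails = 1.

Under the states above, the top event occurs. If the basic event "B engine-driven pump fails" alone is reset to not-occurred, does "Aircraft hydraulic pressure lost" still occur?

No

Counterfactual: set "B engine-driven pump fails" to not occurred.
Left circuit lost [AND]: Aft PTU is out=not, Reservoir malfunctions=occurs → not all inputs occur → does not occur.
PTU path unavailable [AND]: Selector valve lost=occurs, B engine-driven pump fails=not → not all inputs occur → does not occur.
Standby system inoperative [OR]: #1 electric pump lost=occurs, Primary case drain failed=occurs → at least one input occurs → occurs.
System A unavailable [AND]: Standby system inoperative=occurs, Primary accumulator degraded=occurs → all inputs occur → occurs.
Right circuit fails [OR]: Return filter is down=occurs, A shutoff valve offline=not, Main pressure line trips=occurs, #3 PTU 2 stuck=occurs → at least one input occurs → occurs.
System B unavailable [AND]: PTU path unavailable=not, System A unavailable=occurs, Right circuit fails=occurs → not all inputs occur → does not occur.
Aircraft hydraulic pressure lost [OR]: Left circuit lost=not, System B unavailable=not, Upper reservoir 2 lost=not → no input occurs → does not occur.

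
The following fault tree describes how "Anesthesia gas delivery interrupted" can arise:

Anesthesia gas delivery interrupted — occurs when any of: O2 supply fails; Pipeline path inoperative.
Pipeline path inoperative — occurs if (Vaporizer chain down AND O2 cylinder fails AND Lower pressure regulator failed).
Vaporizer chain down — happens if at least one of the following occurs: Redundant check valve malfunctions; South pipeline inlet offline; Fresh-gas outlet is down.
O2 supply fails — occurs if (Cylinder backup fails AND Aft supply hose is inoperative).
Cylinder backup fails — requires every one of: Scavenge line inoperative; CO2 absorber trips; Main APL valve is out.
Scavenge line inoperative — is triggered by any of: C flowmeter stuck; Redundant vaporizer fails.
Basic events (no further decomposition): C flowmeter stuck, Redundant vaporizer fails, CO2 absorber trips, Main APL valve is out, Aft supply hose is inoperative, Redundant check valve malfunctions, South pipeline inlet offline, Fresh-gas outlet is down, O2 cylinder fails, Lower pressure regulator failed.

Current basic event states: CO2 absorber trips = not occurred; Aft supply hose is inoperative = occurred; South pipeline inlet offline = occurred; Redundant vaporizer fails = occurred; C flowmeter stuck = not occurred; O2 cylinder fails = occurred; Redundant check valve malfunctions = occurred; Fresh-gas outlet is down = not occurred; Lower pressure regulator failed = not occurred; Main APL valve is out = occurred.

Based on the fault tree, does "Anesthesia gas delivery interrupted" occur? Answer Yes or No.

Scavenge line inoperative [OR]: C flowmeter stuck=not, Redundant vaporizer fails=occurs → at least one input occurs → occurs.
Cylinder backup fails [AND]: Scavenge line inoperative=occurs, CO2 absorber trips=not, Main APL valve is out=occurs → not all inputs occur → does not occur.
O2 supply fails [AND]: Cylinder backup fails=not, Aft supply hose is inoperative=occurs → not all inputs occur → does not occur.
Vaporizer chain down [OR]: Redundant check valve malfunctions=occurs, South pipeline inlet offline=occurs, Fresh-gas outlet is down=not → at least one input occurs → occurs.
Pipeline path inoperative [AND]: Vaporizer chain down=occurs, O2 cylinder fails=occurs, Lower pressure regulator failed=not → not all inputs occur → does not occur.
Anesthesia gas delivery interrupted [OR]: O2 supply fails=not, Pipeline path inoperative=not → no input occurs → does not occur.

No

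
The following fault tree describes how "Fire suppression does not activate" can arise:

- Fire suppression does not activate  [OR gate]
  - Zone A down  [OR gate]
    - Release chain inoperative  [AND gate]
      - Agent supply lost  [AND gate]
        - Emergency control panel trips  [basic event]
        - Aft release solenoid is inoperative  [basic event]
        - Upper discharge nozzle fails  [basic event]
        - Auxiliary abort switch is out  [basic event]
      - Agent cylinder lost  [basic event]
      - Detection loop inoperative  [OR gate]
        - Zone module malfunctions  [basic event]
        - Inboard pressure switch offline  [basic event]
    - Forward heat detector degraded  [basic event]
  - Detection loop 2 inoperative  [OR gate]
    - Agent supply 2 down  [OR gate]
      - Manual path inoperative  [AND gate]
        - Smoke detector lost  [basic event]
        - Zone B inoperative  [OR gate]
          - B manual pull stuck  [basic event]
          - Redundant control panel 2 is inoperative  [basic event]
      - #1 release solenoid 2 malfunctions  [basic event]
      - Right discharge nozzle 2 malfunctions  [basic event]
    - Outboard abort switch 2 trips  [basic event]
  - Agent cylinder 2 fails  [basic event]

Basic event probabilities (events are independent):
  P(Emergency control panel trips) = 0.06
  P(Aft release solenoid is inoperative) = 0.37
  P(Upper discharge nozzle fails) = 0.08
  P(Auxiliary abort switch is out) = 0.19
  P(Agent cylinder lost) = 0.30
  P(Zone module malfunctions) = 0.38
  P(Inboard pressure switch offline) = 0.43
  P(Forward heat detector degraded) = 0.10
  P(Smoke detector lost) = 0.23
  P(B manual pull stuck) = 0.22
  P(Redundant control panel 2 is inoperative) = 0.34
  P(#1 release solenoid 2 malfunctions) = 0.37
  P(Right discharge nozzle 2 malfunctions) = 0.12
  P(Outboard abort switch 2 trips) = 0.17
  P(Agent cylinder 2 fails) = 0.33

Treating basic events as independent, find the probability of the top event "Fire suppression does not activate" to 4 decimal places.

0.7535

P(Agent supply lost) [AND] = 0.06 × 0.37 × 0.08 × 0.19 = 0.000337
P(Detection loop inoperative) [OR] = 1 − (1−0.38) × (1−0.43) = 0.646600
P(Release chain inoperative) [AND] = 0.000337 × 0.30 × 0.646600 = 0.000065
P(Zone A down) [OR] = 1 − (1−0.000065) × (1−0.10) = 0.100059
P(Zone B inoperative) [OR] = 1 − (1−0.22) × (1−0.34) = 0.485200
P(Manual path inoperative) [AND] = 0.23 × 0.485200 = 0.111596
P(Agent supply 2 down) [OR] = 1 − (1−0.111596) × (1−0.37) × (1−0.12) = 0.507469
P(Detection loop 2 inoperative) [OR] = 1 − (1−0.507469) × (1−0.17) = 0.591199
P(Fire suppression does not activate) [OR] = 1 − (1−0.100059) × (1−0.591199) × (1−0.33) = 0.753509
Rounded to 4 decimal places: P(Fire suppression does not activate) ≈ 0.7535.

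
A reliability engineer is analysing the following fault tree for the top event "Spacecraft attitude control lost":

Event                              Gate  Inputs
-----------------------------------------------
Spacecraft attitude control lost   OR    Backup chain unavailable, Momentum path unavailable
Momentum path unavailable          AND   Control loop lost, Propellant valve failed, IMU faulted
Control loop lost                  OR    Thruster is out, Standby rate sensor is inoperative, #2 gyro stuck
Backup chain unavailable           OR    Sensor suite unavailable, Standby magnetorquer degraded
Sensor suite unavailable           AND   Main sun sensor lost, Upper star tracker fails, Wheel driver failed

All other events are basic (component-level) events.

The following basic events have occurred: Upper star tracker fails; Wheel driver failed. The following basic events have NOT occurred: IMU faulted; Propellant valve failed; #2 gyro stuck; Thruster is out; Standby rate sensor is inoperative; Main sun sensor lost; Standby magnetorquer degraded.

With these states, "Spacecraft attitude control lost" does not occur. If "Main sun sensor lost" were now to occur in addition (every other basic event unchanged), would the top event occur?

Counterfactual: set "Main sun sensor lost" to occurred.
Sensor suite unavailable [AND]: Main sun sensor lost=occurs, Upper star tracker fails=occurs, Wheel driver failed=occurs → all inputs occur → occurs.
Backup chain unavailable [OR]: Sensor suite unavailable=occurs, Standby magnetorquer degraded=not → at least one input occurs → occurs.
Control loop lost [OR]: Thruster is out=not, Standby rate sensor is inoperative=not, #2 gyro stuck=not → no input occurs → does not occur.
Momentum path unavailable [AND]: Control loop lost=not, Propellant valve failed=not, IMU faulted=not → not all inputs occur → does not occur.
Spacecraft attitude control lost [OR]: Backup chain unavailable=occurs, Momentum path unavailable=not → at least one input occurs → occurs.

Yes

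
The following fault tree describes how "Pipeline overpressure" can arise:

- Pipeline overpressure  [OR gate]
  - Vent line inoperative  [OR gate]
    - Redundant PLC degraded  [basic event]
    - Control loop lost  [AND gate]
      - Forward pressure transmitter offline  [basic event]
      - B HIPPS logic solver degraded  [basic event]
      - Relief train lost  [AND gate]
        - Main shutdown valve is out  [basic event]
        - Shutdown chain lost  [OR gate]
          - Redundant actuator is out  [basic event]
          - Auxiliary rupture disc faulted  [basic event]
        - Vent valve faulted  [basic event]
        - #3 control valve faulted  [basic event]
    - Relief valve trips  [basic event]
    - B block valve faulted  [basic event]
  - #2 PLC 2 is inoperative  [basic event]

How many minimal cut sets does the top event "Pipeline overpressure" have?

Shutdown chain lost [OR]: union of children's cut sets → 2 cut set(s).
Relief train lost [AND]: one cut set from each child combined → 1 × 2 × 1 × 1 = 2 cut set(s).
Control loop lost [AND]: one cut set from each child combined → 1 × 1 × 2 = 2 cut set(s).
Vent line inoperative [OR]: union of children's cut sets → 5 cut set(s).
Pipeline overpressure [OR]: union of children's cut sets → 6 cut set(s).
Minimal cut sets: {Redundant PLC degraded}; {#3 control valve faulted, B HIPPS logic solver degraded, Forward pressure transmitter offline, Main shutdown valve is out, Redundant actuator is out, Vent valve faulted}; {#3 control valve faulted, Auxiliary rupture disc faulted, B HIPPS logic solver degraded, Forward pressure transmitter offline, Main shutdown valve is out, Vent valve faulted}; {Relief valve trips}; {B block valve faulted}; {#2 PLC 2 is inoperative}.

6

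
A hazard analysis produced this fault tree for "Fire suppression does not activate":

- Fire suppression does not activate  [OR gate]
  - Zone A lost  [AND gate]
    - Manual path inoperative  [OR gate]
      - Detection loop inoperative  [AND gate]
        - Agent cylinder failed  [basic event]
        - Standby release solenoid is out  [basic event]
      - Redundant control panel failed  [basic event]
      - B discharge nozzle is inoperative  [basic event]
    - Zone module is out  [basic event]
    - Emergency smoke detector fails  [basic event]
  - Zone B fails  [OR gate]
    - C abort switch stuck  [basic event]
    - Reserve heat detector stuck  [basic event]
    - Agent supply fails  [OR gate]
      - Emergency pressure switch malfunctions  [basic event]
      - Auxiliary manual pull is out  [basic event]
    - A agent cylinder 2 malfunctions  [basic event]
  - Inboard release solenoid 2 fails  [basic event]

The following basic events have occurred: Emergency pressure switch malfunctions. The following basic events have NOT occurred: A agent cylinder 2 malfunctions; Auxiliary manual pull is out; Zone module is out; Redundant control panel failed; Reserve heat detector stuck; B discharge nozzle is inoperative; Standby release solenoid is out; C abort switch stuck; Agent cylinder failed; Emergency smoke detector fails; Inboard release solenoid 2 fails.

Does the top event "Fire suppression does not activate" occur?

Yes

Detection loop inoperative [AND]: Agent cylinder failed=not, Standby release solenoid is out=not → not all inputs occur → does not occur.
Manual path inoperative [OR]: Detection loop inoperative=not, Redundant control panel failed=not, B discharge nozzle is inoperative=not → no input occurs → does not occur.
Zone A lost [AND]: Manual path inoperative=not, Zone module is out=not, Emergency smoke detector fails=not → not all inputs occur → does not occur.
Agent supply fails [OR]: Emergency pressure switch malfunctions=occurs, Auxiliary manual pull is out=not → at least one input occurs → occurs.
Zone B fails [OR]: C abort switch stuck=not, Reserve heat detector stuck=not, Agent supply fails=occurs, A agent cylinder 2 malfunctions=not → at least one input occurs → occurs.
Fire suppression does not activate [OR]: Zone A lost=not, Zone B fails=occurs, Inboard release solenoid 2 fails=not → at least one input occurs → occurs.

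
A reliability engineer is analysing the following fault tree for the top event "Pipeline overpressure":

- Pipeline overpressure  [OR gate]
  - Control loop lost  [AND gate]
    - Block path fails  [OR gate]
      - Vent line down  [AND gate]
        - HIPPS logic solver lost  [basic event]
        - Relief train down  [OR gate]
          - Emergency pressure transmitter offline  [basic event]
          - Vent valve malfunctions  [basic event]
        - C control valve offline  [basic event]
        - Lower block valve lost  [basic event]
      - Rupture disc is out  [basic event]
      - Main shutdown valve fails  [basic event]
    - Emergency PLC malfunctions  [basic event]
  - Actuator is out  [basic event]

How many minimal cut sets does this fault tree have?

Relief train down [OR]: union of children's cut sets → 2 cut set(s).
Vent line down [AND]: one cut set from each child combined → 1 × 2 × 1 × 1 = 2 cut set(s).
Block path fails [OR]: union of children's cut sets → 4 cut set(s).
Control loop lost [AND]: one cut set from each child combined → 4 × 1 = 4 cut set(s).
Pipeline overpressure [OR]: union of children's cut sets → 5 cut set(s).
Minimal cut sets: {C control valve offline, Emergency PLC malfunctions, Emergency pressure transmitter offline, HIPPS logic solver lost, Lower block valve lost}; {C control valve offline, Emergency PLC malfunctions, HIPPS logic solver lost, Lower block valve lost, Vent valve malfunctions}; {Emergency PLC malfunctions, Rupture disc is out}; {Emergency PLC malfunctions, Main shutdown valve fails}; {Actuator is out}.

5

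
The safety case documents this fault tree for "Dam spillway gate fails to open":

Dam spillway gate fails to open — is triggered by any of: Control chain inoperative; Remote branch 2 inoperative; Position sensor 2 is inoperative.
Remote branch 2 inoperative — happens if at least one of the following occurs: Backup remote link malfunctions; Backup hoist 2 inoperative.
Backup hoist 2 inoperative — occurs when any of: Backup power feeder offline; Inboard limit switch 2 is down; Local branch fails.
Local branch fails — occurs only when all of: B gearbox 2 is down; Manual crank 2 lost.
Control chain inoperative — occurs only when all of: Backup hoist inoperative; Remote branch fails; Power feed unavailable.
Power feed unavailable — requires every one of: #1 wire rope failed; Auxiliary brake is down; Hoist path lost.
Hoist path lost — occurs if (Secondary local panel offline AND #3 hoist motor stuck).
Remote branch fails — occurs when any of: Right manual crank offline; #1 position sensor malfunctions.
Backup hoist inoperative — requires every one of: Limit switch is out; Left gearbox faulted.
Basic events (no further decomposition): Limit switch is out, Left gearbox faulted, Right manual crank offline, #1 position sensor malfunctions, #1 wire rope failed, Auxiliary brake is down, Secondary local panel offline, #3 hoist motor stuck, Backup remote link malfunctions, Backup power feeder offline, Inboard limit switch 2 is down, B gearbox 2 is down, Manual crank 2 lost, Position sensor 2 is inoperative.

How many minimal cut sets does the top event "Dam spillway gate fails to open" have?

Backup hoist inoperative [AND]: one cut set from each child combined → 1 × 1 = 1 cut set(s).
Remote branch fails [OR]: union of children's cut sets → 2 cut set(s).
Hoist path lost [AND]: one cut set from each child combined → 1 × 1 = 1 cut set(s).
Power feed unavailable [AND]: one cut set from each child combined → 1 × 1 × 1 = 1 cut set(s).
Control chain inoperative [AND]: one cut set from each child combined → 1 × 2 × 1 = 2 cut set(s).
Local branch fails [AND]: one cut set from each child combined → 1 × 1 = 1 cut set(s).
Backup hoist 2 inoperative [OR]: union of children's cut sets → 3 cut set(s).
Remote branch 2 inoperative [OR]: union of children's cut sets → 4 cut set(s).
Dam spillway gate fails to open [OR]: union of children's cut sets → 7 cut set(s).
Minimal cut sets: {#1 wire rope failed, #3 hoist motor stuck, Auxiliary brake is down, Left gearbox faulted, Limit switch is out, Right manual crank offline, Secondary local panel offline}; {#1 position sensor malfunctions, #1 wire rope failed, #3 hoist motor stuck, Auxiliary brake is down, Left gearbox faulted, Limit switch is out, Secondary local panel offline}; {Backup remote link malfunctions}; {Backup power feeder offline}; {Inboard limit switch 2 is down}; {B gearbox 2 is down, Manual crank 2 lost}; {Position sensor 2 is inoperative}.

7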